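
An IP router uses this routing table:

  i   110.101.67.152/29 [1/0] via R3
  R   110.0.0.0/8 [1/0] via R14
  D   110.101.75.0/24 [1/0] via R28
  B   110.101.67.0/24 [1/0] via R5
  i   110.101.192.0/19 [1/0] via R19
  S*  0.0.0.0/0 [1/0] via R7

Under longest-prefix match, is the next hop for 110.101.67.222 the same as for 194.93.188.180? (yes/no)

no

110.101.67.222: longest match 110.101.67.0/24 -> R5
194.93.188.180: longest match 0.0.0.0/0 -> R7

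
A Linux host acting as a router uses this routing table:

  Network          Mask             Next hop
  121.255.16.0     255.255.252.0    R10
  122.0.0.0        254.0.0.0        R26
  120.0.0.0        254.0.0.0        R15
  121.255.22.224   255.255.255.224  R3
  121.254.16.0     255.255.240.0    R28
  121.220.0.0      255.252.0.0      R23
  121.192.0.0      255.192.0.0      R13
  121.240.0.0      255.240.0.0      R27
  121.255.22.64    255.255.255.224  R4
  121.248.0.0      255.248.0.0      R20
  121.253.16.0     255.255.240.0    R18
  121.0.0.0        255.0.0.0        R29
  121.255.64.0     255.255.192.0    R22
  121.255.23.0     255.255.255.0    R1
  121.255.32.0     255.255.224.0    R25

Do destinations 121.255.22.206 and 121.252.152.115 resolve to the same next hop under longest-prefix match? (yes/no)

yes

121.255.22.206: longest match 121.248.0.0/13 -> R20
121.252.152.115: longest match 121.248.0.0/13 -> R20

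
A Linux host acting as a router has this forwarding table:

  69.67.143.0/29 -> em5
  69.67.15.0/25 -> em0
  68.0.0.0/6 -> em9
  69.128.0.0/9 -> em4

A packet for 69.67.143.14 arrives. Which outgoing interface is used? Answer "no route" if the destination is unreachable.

Routes whose prefix contains 69.67.143.14:
  68.0.0.0/6 (68.0.0.0 - 71.255.255.255) -> em9
More-specific entries that do NOT match:
  69.67.143.0/29 (69.67.143.0 - 69.67.143.7) does not contain 69.67.143.14
  69.67.15.0/25 (69.67.15.0 - 69.67.15.127) does not contain 69.67.143.14
  69.128.0.0/9 (69.128.0.0 - 69.255.255.255) does not contain 69.67.143.14
Longest matching prefix is /6 -> interface em9.

em9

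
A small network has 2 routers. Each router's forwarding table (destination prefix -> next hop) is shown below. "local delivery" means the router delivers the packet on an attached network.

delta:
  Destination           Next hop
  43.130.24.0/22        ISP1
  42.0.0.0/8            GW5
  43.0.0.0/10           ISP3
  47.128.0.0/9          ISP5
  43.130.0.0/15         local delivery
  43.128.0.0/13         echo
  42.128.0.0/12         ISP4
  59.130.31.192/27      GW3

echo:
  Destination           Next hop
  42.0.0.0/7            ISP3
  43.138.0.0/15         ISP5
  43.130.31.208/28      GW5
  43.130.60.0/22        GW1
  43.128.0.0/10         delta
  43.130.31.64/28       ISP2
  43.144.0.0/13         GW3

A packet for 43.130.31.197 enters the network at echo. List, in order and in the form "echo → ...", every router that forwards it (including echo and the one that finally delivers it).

echo → delta

At echo: longest match for 43.130.31.197 is 43.128.0.0/10 -> delta
At delta: longest match for 43.130.31.197 is 43.130.0.0/15 -> local delivery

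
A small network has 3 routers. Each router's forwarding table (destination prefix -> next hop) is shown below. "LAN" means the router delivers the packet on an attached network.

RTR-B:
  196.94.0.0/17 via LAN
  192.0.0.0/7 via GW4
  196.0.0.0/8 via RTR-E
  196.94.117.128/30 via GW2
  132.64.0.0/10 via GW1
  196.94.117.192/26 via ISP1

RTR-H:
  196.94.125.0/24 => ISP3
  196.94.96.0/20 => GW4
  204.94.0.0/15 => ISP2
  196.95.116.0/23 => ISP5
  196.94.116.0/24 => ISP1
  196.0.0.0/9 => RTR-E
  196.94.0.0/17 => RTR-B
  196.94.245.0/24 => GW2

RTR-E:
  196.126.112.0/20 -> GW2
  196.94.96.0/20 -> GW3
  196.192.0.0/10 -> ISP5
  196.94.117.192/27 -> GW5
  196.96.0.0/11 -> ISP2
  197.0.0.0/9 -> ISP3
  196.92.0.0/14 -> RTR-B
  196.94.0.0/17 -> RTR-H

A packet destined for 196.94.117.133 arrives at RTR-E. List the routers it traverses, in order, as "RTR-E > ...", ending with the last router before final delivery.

At RTR-E: longest match for 196.94.117.133 is 196.94.0.0/17 -> RTR-H
At RTR-H: longest match for 196.94.117.133 is 196.94.0.0/17 -> RTR-B
At RTR-B: longest match for 196.94.117.133 is 196.94.0.0/17 -> LAN

RTR-E > RTR-H > RTR-B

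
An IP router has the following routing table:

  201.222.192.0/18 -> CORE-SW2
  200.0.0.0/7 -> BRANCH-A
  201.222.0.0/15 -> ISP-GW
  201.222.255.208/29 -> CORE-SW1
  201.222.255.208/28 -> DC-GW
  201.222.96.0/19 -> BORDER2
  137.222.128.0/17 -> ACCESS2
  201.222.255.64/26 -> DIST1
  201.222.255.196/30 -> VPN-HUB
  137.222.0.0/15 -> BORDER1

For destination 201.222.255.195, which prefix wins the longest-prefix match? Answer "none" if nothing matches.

Entries matching 201.222.255.195:
  200.0.0.0/7 (200.0.0.0 - 201.255.255.255)
  201.222.0.0/15 (201.222.0.0 - 201.223.255.255)
  201.222.192.0/18 (201.222.192.0 - 201.222.255.255)
Most specific is 201.222.192.0/18.

201.222.192.0/18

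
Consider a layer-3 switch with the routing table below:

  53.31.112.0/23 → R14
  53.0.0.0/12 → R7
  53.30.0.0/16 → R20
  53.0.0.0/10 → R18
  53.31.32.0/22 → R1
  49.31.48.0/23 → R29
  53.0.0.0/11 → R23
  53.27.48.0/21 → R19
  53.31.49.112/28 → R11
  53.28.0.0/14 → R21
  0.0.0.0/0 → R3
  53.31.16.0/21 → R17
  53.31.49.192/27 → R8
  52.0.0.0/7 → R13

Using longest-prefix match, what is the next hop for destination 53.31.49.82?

Routes whose prefix contains 53.31.49.82:
  0.0.0.0/0 (default, matches everything) -> R3
  52.0.0.0/7 (52.0.0.0 - 53.255.255.255) -> R13
  53.0.0.0/10 (53.0.0.0 - 53.63.255.255) -> R18
  53.0.0.0/11 (53.0.0.0 - 53.31.255.255) -> R23
  53.28.0.0/14 (53.28.0.0 - 53.31.255.255) -> R21
More-specific entries that do NOT match:
  53.31.49.112/28 (53.31.49.112 - 53.31.49.127) does not contain 53.31.49.82
  53.31.49.192/27 (53.31.49.192 - 53.31.49.223) does not contain 53.31.49.82
  53.31.112.0/23 (53.31.112.0 - 53.31.113.255) does not contain 53.31.49.82
  49.31.48.0/23 (49.31.48.0 - 49.31.49.255) does not contain 53.31.49.82
  53.31.32.0/22 (53.31.32.0 - 53.31.35.255) does not contain 53.31.49.82
  53.27.48.0/21 (53.27.48.0 - 53.27.55.255) does not contain 53.31.49.82
  53.31.16.0/21 (53.31.16.0 - 53.31.23.255) does not contain 53.31.49.82
  53.30.0.0/16 (53.30.0.0 - 53.30.255.255) does not contain 53.31.49.82
Longest matching prefix is /14 -> next hop R21.

R21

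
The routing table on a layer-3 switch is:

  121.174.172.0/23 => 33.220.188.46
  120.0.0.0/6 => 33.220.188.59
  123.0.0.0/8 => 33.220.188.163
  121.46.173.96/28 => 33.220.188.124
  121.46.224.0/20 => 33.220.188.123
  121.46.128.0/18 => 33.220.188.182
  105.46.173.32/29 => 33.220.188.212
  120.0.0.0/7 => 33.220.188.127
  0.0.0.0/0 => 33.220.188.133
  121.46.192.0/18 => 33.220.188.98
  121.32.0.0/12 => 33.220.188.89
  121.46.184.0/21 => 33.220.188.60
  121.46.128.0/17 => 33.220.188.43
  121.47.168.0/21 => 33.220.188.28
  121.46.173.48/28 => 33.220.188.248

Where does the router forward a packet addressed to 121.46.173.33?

Routes whose prefix contains 121.46.173.33:
  0.0.0.0/0 (default, matches everything) -> 33.220.188.133
  120.0.0.0/6 (120.0.0.0 - 123.255.255.255) -> 33.220.188.59
  120.0.0.0/7 (120.0.0.0 - 121.255.255.255) -> 33.220.188.127
  121.32.0.0/12 (121.32.0.0 - 121.47.255.255) -> 33.220.188.89
  121.46.128.0/17 (121.46.128.0 - 121.46.255.255) -> 33.220.188.43
  121.46.128.0/18 (121.46.128.0 - 121.46.191.255) -> 33.220.188.182
More-specific entries that do NOT match:
  105.46.173.32/29 (105.46.173.32 - 105.46.173.39) does not contain 121.46.173.33
  121.46.173.96/28 (121.46.173.96 - 121.46.173.111) does not contain 121.46.173.33
  121.46.173.48/28 (121.46.173.48 - 121.46.173.63) does not contain 121.46.173.33
  121.174.172.0/23 (121.174.172.0 - 121.174.173.255) does not contain 121.46.173.33
  121.46.184.0/21 (121.46.184.0 - 121.46.191.255) does not contain 121.46.173.33
  121.47.168.0/21 (121.47.168.0 - 121.47.175.255) does not contain 121.46.173.33
  121.46.224.0/20 (121.46.224.0 - 121.46.239.255) does not contain 121.46.173.33
Longest matching prefix is /18 -> next hop 33.220.188.182.

33.220.188.182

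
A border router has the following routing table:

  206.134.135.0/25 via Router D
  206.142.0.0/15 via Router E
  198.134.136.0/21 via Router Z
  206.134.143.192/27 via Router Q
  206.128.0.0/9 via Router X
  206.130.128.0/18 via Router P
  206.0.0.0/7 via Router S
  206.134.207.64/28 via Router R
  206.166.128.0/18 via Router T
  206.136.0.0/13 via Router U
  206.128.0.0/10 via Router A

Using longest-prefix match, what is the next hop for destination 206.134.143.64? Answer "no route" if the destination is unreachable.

Routes whose prefix contains 206.134.143.64:
  206.0.0.0/7 (206.0.0.0 - 207.255.255.255) -> Router S
  206.128.0.0/9 (206.128.0.0 - 206.255.255.255) -> Router X
  206.128.0.0/10 (206.128.0.0 - 206.191.255.255) -> Router A
More-specific entries that do NOT match:
  206.134.207.64/28 (206.134.207.64 - 206.134.207.79) does not contain 206.134.143.64
  206.134.143.192/27 (206.134.143.192 - 206.134.143.223) does not contain 206.134.143.64
  206.134.135.0/25 (206.134.135.0 - 206.134.135.127) does not contain 206.134.143.64
  198.134.136.0/21 (198.134.136.0 - 198.134.143.255) does not contain 206.134.143.64
  206.130.128.0/18 (206.130.128.0 - 206.130.191.255) does not contain 206.134.143.64
  206.166.128.0/18 (206.166.128.0 - 206.166.191.255) does not contain 206.134.143.64
  206.142.0.0/15 (206.142.0.0 - 206.143.255.255) does not contain 206.134.143.64
  206.136.0.0/13 (206.136.0.0 - 206.143.255.255) does not contain 206.134.143.64
Longest matching prefix is /10 -> next hop Router A.

Router A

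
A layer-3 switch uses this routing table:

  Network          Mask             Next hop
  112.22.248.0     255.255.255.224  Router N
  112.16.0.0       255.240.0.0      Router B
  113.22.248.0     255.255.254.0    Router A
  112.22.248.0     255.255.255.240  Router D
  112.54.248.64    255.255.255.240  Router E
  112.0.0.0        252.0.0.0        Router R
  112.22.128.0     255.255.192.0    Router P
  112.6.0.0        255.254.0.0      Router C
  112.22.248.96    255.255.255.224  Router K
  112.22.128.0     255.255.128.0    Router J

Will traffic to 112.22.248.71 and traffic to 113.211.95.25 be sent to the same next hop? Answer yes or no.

no

112.22.248.71: longest match 112.22.128.0/17 -> Router J
113.211.95.25: longest match 112.0.0.0/6 -> Router R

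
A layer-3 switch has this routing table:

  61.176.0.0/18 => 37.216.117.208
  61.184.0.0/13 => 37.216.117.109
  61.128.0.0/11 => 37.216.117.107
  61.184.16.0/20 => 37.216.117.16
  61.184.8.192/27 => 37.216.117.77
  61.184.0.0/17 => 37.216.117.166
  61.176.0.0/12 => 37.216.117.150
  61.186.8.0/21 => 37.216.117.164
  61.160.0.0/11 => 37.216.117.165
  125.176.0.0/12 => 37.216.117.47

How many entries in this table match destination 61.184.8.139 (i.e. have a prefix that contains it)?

4

Prefixes containing 61.184.8.139:
  61.160.0.0/11 (61.160.0.0 - 61.191.255.255)
  61.176.0.0/12 (61.176.0.0 - 61.191.255.255)
  61.184.0.0/13 (61.184.0.0 - 61.191.255.255)
  61.184.0.0/17 (61.184.0.0 - 61.184.127.255)
Total matching entries: 4.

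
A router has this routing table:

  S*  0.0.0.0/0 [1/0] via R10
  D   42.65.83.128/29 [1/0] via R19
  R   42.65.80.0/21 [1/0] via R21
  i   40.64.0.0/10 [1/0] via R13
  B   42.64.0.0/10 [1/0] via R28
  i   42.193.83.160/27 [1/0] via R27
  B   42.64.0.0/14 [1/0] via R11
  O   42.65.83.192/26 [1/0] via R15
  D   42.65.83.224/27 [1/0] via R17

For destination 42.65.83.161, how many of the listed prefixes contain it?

Prefixes containing 42.65.83.161:
  0.0.0.0/0 (default, matches everything)
  42.64.0.0/10 (42.64.0.0 - 42.127.255.255)
  42.64.0.0/14 (42.64.0.0 - 42.67.255.255)
  42.65.80.0/21 (42.65.80.0 - 42.65.87.255)
Total matching entries: 4.

4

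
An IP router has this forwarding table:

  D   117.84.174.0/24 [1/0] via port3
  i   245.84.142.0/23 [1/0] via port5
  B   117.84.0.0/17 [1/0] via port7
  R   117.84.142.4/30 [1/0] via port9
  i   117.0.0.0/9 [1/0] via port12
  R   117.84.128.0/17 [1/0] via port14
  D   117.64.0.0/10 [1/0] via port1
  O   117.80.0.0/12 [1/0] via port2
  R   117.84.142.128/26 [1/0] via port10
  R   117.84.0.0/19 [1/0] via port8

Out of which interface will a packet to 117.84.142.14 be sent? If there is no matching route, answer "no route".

port14

Routes whose prefix contains 117.84.142.14:
  117.0.0.0/9 (117.0.0.0 - 117.127.255.255) -> port12
  117.64.0.0/10 (117.64.0.0 - 117.127.255.255) -> port1
  117.80.0.0/12 (117.80.0.0 - 117.95.255.255) -> port2
  117.84.128.0/17 (117.84.128.0 - 117.84.255.255) -> port14
More-specific entries that do NOT match:
  117.84.142.4/30 (117.84.142.4 - 117.84.142.7) does not contain 117.84.142.14
  117.84.142.128/26 (117.84.142.128 - 117.84.142.191) does not contain 117.84.142.14
  117.84.174.0/24 (117.84.174.0 - 117.84.174.255) does not contain 117.84.142.14
  245.84.142.0/23 (245.84.142.0 - 245.84.143.255) does not contain 117.84.142.14
  117.84.0.0/19 (117.84.0.0 - 117.84.31.255) does not contain 117.84.142.14
Longest matching prefix is /17 -> interface port14.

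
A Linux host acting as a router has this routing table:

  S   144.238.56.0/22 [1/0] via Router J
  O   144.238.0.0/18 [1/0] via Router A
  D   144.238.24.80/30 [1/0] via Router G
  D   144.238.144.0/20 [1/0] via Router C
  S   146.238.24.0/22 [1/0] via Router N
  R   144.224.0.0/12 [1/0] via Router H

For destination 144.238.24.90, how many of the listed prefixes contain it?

2

Prefixes containing 144.238.24.90:
  144.224.0.0/12 (144.224.0.0 - 144.239.255.255)
  144.238.0.0/18 (144.238.0.0 - 144.238.63.255)
Total matching entries: 2.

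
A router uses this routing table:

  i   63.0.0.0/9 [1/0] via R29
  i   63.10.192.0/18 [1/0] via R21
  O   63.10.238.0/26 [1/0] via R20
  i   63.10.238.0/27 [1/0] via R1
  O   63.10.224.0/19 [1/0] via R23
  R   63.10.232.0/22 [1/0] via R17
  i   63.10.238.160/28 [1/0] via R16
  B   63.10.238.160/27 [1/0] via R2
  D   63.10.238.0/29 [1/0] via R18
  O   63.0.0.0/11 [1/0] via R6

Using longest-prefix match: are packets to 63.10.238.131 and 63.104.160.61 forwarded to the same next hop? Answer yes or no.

63.10.238.131: longest match 63.10.224.0/19 -> R23
63.104.160.61: longest match 63.0.0.0/9 -> R29

no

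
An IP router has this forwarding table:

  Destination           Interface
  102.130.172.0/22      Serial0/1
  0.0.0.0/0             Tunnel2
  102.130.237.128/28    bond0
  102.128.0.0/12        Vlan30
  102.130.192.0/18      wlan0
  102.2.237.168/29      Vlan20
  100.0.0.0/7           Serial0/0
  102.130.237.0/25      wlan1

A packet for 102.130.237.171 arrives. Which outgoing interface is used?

Routes whose prefix contains 102.130.237.171:
  0.0.0.0/0 (default, matches everything) -> Tunnel2
  102.128.0.0/12 (102.128.0.0 - 102.143.255.255) -> Vlan30
  102.130.192.0/18 (102.130.192.0 - 102.130.255.255) -> wlan0
More-specific entries that do NOT match:
  102.2.237.168/29 (102.2.237.168 - 102.2.237.175) does not contain 102.130.237.171
  102.130.237.128/28 (102.130.237.128 - 102.130.237.143) does not contain 102.130.237.171
  102.130.237.0/25 (102.130.237.0 - 102.130.237.127) does not contain 102.130.237.171
  102.130.172.0/22 (102.130.172.0 - 102.130.175.255) does not contain 102.130.237.171
Longest matching prefix is /18 -> interface wlan0.

wlan0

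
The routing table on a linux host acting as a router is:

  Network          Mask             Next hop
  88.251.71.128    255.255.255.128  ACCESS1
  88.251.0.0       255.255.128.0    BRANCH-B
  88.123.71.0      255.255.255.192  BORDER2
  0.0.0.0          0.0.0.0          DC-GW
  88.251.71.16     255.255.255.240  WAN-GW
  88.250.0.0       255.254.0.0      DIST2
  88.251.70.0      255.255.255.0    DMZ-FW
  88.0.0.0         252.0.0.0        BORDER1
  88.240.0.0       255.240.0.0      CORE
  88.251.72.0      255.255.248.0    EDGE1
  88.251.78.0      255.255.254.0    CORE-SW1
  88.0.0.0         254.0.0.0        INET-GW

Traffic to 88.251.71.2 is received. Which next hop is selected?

BRANCH-B

Routes whose prefix contains 88.251.71.2:
  0.0.0.0/0 (default, matches everything) -> DC-GW
  88.0.0.0/6 (88.0.0.0 - 91.255.255.255) -> BORDER1
  88.0.0.0/7 (88.0.0.0 - 89.255.255.255) -> INET-GW
  88.240.0.0/12 (88.240.0.0 - 88.255.255.255) -> CORE
  88.250.0.0/15 (88.250.0.0 - 88.251.255.255) -> DIST2
  88.251.0.0/17 (88.251.0.0 - 88.251.127.255) -> BRANCH-B
More-specific entries that do NOT match:
  88.251.71.16/28 (88.251.71.16 - 88.251.71.31) does not contain 88.251.71.2
  88.123.71.0/26 (88.123.71.0 - 88.123.71.63) does not contain 88.251.71.2
  88.251.71.128/25 (88.251.71.128 - 88.251.71.255) does not contain 88.251.71.2
  88.251.70.0/24 (88.251.70.0 - 88.251.70.255) does not contain 88.251.71.2
  88.251.78.0/23 (88.251.78.0 - 88.251.79.255) does not contain 88.251.71.2
  88.251.72.0/21 (88.251.72.0 - 88.251.79.255) does not contain 88.251.71.2
Longest matching prefix is /17 -> next hop BRANCH-B.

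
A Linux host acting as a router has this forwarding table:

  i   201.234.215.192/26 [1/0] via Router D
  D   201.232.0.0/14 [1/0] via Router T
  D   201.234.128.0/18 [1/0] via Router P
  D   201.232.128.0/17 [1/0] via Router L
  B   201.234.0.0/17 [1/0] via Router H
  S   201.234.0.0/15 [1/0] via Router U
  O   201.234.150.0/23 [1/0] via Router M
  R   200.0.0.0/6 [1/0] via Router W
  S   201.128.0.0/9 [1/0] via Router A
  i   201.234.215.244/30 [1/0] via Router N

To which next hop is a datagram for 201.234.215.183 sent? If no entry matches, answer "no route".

Routes whose prefix contains 201.234.215.183:
  200.0.0.0/6 (200.0.0.0 - 203.255.255.255) -> Router W
  201.128.0.0/9 (201.128.0.0 - 201.255.255.255) -> Router A
  201.232.0.0/14 (201.232.0.0 - 201.235.255.255) -> Router T
  201.234.0.0/15 (201.234.0.0 - 201.235.255.255) -> Router U
More-specific entries that do NOT match:
  201.234.215.244/30 (201.234.215.244 - 201.234.215.247) does not contain 201.234.215.183
  201.234.215.192/26 (201.234.215.192 - 201.234.215.255) does not contain 201.234.215.183
  201.234.150.0/23 (201.234.150.0 - 201.234.151.255) does not contain 201.234.215.183
  201.234.128.0/18 (201.234.128.0 - 201.234.191.255) does not contain 201.234.215.183
  201.232.128.0/17 (201.232.128.0 - 201.232.255.255) does not contain 201.234.215.183
  201.234.0.0/17 (201.234.0.0 - 201.234.127.255) does not contain 201.234.215.183
Longest matching prefix is /15 -> next hop Router U.

Router U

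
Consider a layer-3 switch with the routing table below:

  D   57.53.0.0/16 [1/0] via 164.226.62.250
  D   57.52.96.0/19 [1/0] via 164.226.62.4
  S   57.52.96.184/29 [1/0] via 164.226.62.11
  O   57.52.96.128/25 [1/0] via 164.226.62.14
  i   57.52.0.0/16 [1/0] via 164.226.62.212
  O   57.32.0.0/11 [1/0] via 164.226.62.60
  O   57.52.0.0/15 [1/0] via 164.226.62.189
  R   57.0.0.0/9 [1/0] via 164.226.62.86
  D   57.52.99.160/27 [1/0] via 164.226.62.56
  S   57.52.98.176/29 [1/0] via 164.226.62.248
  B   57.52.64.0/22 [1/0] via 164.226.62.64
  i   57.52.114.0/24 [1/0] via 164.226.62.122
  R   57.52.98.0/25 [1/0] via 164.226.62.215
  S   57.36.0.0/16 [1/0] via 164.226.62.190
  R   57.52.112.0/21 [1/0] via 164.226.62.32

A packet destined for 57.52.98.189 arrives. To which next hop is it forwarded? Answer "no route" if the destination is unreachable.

Routes whose prefix contains 57.52.98.189:
  57.0.0.0/9 (57.0.0.0 - 57.127.255.255) -> 164.226.62.86
  57.32.0.0/11 (57.32.0.0 - 57.63.255.255) -> 164.226.62.60
  57.52.0.0/15 (57.52.0.0 - 57.53.255.255) -> 164.226.62.189
  57.52.0.0/16 (57.52.0.0 - 57.52.255.255) -> 164.226.62.212
  57.52.96.0/19 (57.52.96.0 - 57.52.127.255) -> 164.226.62.4
More-specific entries that do NOT match:
  57.52.96.184/29 (57.52.96.184 - 57.52.96.191) does not contain 57.52.98.189
  57.52.98.176/29 (57.52.98.176 - 57.52.98.183) does not contain 57.52.98.189
  57.52.99.160/27 (57.52.99.160 - 57.52.99.191) does not contain 57.52.98.189
  57.52.96.128/25 (57.52.96.128 - 57.52.96.255) does not contain 57.52.98.189
  57.52.98.0/25 (57.52.98.0 - 57.52.98.127) does not contain 57.52.98.189
  57.52.114.0/24 (57.52.114.0 - 57.52.114.255) does not contain 57.52.98.189
  57.52.64.0/22 (57.52.64.0 - 57.52.67.255) does not contain 57.52.98.189
  57.52.112.0/21 (57.52.112.0 - 57.52.119.255) does not contain 57.52.98.189
Longest matching prefix is /19 -> next hop 164.226.62.4.

164.226.62.4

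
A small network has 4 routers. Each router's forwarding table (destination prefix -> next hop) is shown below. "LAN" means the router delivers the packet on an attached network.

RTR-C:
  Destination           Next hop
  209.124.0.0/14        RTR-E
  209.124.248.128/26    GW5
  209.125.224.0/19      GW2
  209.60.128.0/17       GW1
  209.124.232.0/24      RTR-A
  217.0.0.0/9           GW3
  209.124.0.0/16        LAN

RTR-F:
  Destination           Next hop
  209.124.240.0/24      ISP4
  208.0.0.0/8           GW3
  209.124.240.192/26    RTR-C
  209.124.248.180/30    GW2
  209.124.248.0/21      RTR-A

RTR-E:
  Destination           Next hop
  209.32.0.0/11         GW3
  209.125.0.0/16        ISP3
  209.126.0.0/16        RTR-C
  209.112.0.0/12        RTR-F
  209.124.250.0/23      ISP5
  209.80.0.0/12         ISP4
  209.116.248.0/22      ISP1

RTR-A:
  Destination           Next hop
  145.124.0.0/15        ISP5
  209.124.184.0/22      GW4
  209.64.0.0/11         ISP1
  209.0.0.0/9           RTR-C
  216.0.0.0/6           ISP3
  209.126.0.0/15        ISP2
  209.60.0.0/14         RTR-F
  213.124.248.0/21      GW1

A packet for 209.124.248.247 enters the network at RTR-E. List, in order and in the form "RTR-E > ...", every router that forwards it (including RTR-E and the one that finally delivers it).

At RTR-E: longest match for 209.124.248.247 is 209.112.0.0/12 -> RTR-F
At RTR-F: longest match for 209.124.248.247 is 209.124.248.0/21 -> RTR-A
At RTR-A: longest match for 209.124.248.247 is 209.0.0.0/9 -> RTR-C
At RTR-C: longest match for 209.124.248.247 is 209.124.0.0/16 -> LAN

RTR-E > RTR-F > RTR-A > RTR-C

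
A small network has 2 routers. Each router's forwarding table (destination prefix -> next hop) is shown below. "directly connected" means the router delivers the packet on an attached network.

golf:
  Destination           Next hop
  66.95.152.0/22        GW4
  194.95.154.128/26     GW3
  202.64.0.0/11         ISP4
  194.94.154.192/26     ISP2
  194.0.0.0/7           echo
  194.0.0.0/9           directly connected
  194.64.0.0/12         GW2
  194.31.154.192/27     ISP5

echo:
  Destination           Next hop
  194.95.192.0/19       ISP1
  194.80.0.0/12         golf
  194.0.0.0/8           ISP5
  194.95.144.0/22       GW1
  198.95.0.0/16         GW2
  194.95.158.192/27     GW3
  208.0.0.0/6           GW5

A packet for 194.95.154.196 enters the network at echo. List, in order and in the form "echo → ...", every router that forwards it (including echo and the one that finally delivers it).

At echo: longest match for 194.95.154.196 is 194.80.0.0/12 -> golf
At golf: longest match for 194.95.154.196 is 194.0.0.0/9 -> directly connected

echo → golf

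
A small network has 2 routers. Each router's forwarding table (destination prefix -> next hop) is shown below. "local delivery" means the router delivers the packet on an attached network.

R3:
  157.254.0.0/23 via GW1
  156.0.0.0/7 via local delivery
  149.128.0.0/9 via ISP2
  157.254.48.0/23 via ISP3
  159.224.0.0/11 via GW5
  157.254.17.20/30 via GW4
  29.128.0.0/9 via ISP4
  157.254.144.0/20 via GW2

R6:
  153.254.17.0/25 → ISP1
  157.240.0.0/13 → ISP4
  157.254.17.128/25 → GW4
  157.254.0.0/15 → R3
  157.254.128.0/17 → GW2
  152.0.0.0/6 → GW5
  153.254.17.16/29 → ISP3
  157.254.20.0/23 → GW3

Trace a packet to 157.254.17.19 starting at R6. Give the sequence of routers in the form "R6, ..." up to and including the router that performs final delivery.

At R6: longest match for 157.254.17.19 is 157.254.0.0/15 -> R3
At R3: longest match for 157.254.17.19 is 156.0.0.0/7 -> local delivery

R6, R3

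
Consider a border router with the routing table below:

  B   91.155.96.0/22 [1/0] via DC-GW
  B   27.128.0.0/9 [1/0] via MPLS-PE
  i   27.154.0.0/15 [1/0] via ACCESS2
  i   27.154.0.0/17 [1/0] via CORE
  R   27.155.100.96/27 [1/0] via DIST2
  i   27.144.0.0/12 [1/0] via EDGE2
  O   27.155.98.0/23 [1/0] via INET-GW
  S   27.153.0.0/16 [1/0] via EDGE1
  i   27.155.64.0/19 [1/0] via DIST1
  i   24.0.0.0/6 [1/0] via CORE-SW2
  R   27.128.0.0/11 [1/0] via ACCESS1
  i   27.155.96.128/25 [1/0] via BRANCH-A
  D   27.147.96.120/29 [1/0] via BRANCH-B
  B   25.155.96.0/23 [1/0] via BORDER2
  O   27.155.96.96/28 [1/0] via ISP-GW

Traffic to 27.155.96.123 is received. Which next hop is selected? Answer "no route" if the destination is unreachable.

Routes whose prefix contains 27.155.96.123:
  24.0.0.0/6 (24.0.0.0 - 27.255.255.255) -> CORE-SW2
  27.128.0.0/9 (27.128.0.0 - 27.255.255.255) -> MPLS-PE
  27.128.0.0/11 (27.128.0.0 - 27.159.255.255) -> ACCESS1
  27.144.0.0/12 (27.144.0.0 - 27.159.255.255) -> EDGE2
  27.154.0.0/15 (27.154.0.0 - 27.155.255.255) -> ACCESS2
More-specific entries that do NOT match:
  27.147.96.120/29 (27.147.96.120 - 27.147.96.127) does not contain 27.155.96.123
  27.155.96.96/28 (27.155.96.96 - 27.155.96.111) does not contain 27.155.96.123
  27.155.100.96/27 (27.155.100.96 - 27.155.100.127) does not contain 27.155.96.123
  27.155.96.128/25 (27.155.96.128 - 27.155.96.255) does not contain 27.155.96.123
  27.155.98.0/23 (27.155.98.0 - 27.155.99.255) does not contain 27.155.96.123
  25.155.96.0/23 (25.155.96.0 - 25.155.97.255) does not contain 27.155.96.123
  91.155.96.0/22 (91.155.96.0 - 91.155.99.255) does not contain 27.155.96.123
  27.155.64.0/19 (27.155.64.0 - 27.155.95.255) does not contain 27.155.96.123
  27.154.0.0/17 (27.154.0.0 - 27.154.127.255) does not contain 27.155.96.123
  27.153.0.0/16 (27.153.0.0 - 27.153.255.255) does not contain 27.155.96.123
Longest matching prefix is /15 -> next hop ACCESS2.

ACCESS2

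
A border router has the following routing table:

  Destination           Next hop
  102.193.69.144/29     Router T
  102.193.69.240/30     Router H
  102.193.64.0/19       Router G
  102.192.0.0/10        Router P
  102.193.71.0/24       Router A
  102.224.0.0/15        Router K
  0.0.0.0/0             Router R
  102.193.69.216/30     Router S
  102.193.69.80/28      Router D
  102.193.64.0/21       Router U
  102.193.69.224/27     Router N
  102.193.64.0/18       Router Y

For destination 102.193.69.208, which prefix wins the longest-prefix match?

Entries matching 102.193.69.208:
  0.0.0.0/0 (default, matches everything)
  102.192.0.0/10 (102.192.0.0 - 102.255.255.255)
  102.193.64.0/18 (102.193.64.0 - 102.193.127.255)
  102.193.64.0/19 (102.193.64.0 - 102.193.95.255)
  102.193.64.0/21 (102.193.64.0 - 102.193.71.255)
Most specific is 102.193.64.0/21.

102.193.64.0/21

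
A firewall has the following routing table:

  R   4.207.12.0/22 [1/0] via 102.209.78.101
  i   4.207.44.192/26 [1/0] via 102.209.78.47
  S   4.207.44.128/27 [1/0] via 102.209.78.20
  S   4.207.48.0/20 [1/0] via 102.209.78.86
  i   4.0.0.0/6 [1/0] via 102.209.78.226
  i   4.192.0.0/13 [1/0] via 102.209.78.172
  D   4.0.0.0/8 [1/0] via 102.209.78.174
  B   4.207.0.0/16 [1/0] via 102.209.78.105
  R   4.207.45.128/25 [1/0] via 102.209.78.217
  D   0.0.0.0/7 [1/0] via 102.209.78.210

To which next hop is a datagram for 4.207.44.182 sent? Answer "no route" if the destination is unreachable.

102.209.78.105

Routes whose prefix contains 4.207.44.182:
  4.0.0.0/6 (4.0.0.0 - 7.255.255.255) -> 102.209.78.226
  4.0.0.0/8 (4.0.0.0 - 4.255.255.255) -> 102.209.78.174
  4.207.0.0/16 (4.207.0.0 - 4.207.255.255) -> 102.209.78.105
More-specific entries that do NOT match:
  4.207.44.128/27 (4.207.44.128 - 4.207.44.159) does not contain 4.207.44.182
  4.207.44.192/26 (4.207.44.192 - 4.207.44.255) does not contain 4.207.44.182
  4.207.45.128/25 (4.207.45.128 - 4.207.45.255) does not contain 4.207.44.182
  4.207.12.0/22 (4.207.12.0 - 4.207.15.255) does not contain 4.207.44.182
  4.207.48.0/20 (4.207.48.0 - 4.207.63.255) does not contain 4.207.44.182
Longest matching prefix is /16 -> next hop 102.209.78.105.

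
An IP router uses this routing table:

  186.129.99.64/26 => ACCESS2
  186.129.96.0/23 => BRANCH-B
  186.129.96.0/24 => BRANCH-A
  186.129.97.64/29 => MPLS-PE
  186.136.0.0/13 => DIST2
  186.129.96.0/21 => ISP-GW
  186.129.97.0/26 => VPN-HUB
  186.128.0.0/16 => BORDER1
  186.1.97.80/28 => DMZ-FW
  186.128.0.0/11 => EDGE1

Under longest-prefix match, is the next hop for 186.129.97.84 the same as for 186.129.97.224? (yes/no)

yes

186.129.97.84: longest match 186.129.96.0/23 -> BRANCH-B
186.129.97.224: longest match 186.129.96.0/23 -> BRANCH-B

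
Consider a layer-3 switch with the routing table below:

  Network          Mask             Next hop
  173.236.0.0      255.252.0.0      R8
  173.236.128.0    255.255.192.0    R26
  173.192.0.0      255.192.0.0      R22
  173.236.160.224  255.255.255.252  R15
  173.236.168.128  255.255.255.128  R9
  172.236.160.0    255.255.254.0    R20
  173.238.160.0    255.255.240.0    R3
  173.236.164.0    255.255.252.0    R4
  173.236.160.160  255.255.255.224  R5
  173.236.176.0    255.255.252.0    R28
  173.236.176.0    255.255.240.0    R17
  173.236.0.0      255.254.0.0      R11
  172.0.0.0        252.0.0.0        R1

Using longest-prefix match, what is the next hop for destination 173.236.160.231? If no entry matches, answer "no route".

Routes whose prefix contains 173.236.160.231:
  172.0.0.0/6 (172.0.0.0 - 175.255.255.255) -> R1
  173.192.0.0/10 (173.192.0.0 - 173.255.255.255) -> R22
  173.236.0.0/14 (173.236.0.0 - 173.239.255.255) -> R8
  173.236.0.0/15 (173.236.0.0 - 173.237.255.255) -> R11
  173.236.128.0/18 (173.236.128.0 - 173.236.191.255) -> R26
More-specific entries that do NOT match:
  173.236.160.224/30 (173.236.160.224 - 173.236.160.227) does not contain 173.236.160.231
  173.236.160.160/27 (173.236.160.160 - 173.236.160.191) does not contain 173.236.160.231
  173.236.168.128/25 (173.236.168.128 - 173.236.168.255) does not contain 173.236.160.231
  172.236.160.0/23 (172.236.160.0 - 172.236.161.255) does not contain 173.236.160.231
  173.236.164.0/22 (173.236.164.0 - 173.236.167.255) does not contain 173.236.160.231
  173.236.176.0/22 (173.236.176.0 - 173.236.179.255) does not contain 173.236.160.231
  173.238.160.0/20 (173.238.160.0 - 173.238.175.255) does not contain 173.236.160.231
  173.236.176.0/20 (173.236.176.0 - 173.236.191.255) does not contain 173.236.160.231
Longest matching prefix is /18 -> next hop R26.

R26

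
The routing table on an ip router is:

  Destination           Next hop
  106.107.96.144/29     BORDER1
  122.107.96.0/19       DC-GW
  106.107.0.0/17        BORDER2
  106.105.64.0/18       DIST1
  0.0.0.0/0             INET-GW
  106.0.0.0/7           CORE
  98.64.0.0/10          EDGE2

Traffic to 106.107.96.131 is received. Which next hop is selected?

BORDER2

Routes whose prefix contains 106.107.96.131:
  0.0.0.0/0 (default, matches everything) -> INET-GW
  106.0.0.0/7 (106.0.0.0 - 107.255.255.255) -> CORE
  106.107.0.0/17 (106.107.0.0 - 106.107.127.255) -> BORDER2
More-specific entries that do NOT match:
  106.107.96.144/29 (106.107.96.144 - 106.107.96.151) does not contain 106.107.96.131
  122.107.96.0/19 (122.107.96.0 - 122.107.127.255) does not contain 106.107.96.131
  106.105.64.0/18 (106.105.64.0 - 106.105.127.255) does not contain 106.107.96.131
Longest matching prefix is /17 -> next hop BORDER2.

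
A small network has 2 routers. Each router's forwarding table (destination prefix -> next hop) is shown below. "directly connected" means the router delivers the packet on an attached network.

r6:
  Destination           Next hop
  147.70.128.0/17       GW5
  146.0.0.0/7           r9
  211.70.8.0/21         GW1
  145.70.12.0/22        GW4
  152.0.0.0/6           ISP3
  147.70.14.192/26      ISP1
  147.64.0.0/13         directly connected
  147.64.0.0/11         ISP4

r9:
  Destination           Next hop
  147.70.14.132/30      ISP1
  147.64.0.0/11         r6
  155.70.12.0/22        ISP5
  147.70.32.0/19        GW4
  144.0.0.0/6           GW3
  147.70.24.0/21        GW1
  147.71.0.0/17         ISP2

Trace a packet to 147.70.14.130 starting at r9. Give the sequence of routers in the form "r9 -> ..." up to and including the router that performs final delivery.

At r9: longest match for 147.70.14.130 is 147.64.0.0/11 -> r6
At r6: longest match for 147.70.14.130 is 147.64.0.0/13 -> directly connected

r9 -> r6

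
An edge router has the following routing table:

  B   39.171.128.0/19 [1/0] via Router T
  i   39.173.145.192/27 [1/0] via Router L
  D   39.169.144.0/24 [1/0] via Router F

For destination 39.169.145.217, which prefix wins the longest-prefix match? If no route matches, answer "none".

39.169.145.217 is outside every listed prefix and there is no default route.

none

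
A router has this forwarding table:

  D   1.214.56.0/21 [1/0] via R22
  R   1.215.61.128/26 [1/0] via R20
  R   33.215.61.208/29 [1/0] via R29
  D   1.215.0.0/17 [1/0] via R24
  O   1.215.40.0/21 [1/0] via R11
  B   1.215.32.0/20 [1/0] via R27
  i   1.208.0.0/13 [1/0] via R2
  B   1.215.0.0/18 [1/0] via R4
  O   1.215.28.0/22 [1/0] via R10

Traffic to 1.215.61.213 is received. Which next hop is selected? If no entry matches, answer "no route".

R4

Routes whose prefix contains 1.215.61.213:
  1.208.0.0/13 (1.208.0.0 - 1.215.255.255) -> R2
  1.215.0.0/17 (1.215.0.0 - 1.215.127.255) -> R24
  1.215.0.0/18 (1.215.0.0 - 1.215.63.255) -> R4
More-specific entries that do NOT match:
  33.215.61.208/29 (33.215.61.208 - 33.215.61.215) does not contain 1.215.61.213
  1.215.61.128/26 (1.215.61.128 - 1.215.61.191) does not contain 1.215.61.213
  1.215.28.0/22 (1.215.28.0 - 1.215.31.255) does not contain 1.215.61.213
  1.214.56.0/21 (1.214.56.0 - 1.214.63.255) does not contain 1.215.61.213
  1.215.40.0/21 (1.215.40.0 - 1.215.47.255) does not contain 1.215.61.213
  1.215.32.0/20 (1.215.32.0 - 1.215.47.255) does not contain 1.215.61.213
Longest matching prefix is /18 -> next hop R4.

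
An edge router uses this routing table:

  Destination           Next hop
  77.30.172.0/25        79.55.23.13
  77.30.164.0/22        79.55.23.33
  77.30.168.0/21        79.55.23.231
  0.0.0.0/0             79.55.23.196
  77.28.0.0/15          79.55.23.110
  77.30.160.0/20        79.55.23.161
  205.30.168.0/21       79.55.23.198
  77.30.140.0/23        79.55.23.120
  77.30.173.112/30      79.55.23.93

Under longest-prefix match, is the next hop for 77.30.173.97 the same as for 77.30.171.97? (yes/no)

77.30.173.97: longest match 77.30.168.0/21 -> 79.55.23.231
77.30.171.97: longest match 77.30.168.0/21 -> 79.55.23.231

yes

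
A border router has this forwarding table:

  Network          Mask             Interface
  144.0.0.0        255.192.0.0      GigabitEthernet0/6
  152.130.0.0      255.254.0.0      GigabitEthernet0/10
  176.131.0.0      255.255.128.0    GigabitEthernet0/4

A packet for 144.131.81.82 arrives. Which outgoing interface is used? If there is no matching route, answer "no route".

No entry's prefix contains 144.131.81.82; there is no default route.

no route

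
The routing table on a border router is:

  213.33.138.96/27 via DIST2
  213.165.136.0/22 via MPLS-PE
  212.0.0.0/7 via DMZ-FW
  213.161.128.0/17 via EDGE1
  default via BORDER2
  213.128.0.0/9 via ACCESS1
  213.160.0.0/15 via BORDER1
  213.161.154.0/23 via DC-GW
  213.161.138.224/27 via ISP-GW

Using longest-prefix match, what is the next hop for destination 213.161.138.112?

Routes whose prefix contains 213.161.138.112:
  0.0.0.0/0 (default, matches everything) -> BORDER2
  212.0.0.0/7 (212.0.0.0 - 213.255.255.255) -> DMZ-FW
  213.128.0.0/9 (213.128.0.0 - 213.255.255.255) -> ACCESS1
  213.160.0.0/15 (213.160.0.0 - 213.161.255.255) -> BORDER1
  213.161.128.0/17 (213.161.128.0 - 213.161.255.255) -> EDGE1
More-specific entries that do NOT match:
  213.33.138.96/27 (213.33.138.96 - 213.33.138.127) does not contain 213.161.138.112
  213.161.138.224/27 (213.161.138.224 - 213.161.138.255) does not contain 213.161.138.112
  213.161.154.0/23 (213.161.154.0 - 213.161.155.255) does not contain 213.161.138.112
  213.165.136.0/22 (213.165.136.0 - 213.165.139.255) does not contain 213.161.138.112
Longest matching prefix is /17 -> next hop EDGE1.

EDGE1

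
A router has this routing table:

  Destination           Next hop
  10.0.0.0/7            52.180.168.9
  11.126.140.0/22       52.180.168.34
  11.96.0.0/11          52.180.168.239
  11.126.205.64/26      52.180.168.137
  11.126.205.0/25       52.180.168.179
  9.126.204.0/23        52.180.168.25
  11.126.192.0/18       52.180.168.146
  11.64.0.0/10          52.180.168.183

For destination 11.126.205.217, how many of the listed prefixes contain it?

Prefixes containing 11.126.205.217:
  10.0.0.0/7 (10.0.0.0 - 11.255.255.255)
  11.64.0.0/10 (11.64.0.0 - 11.127.255.255)
  11.96.0.0/11 (11.96.0.0 - 11.127.255.255)
  11.126.192.0/18 (11.126.192.0 - 11.126.255.255)
Total matching entries: 4.

4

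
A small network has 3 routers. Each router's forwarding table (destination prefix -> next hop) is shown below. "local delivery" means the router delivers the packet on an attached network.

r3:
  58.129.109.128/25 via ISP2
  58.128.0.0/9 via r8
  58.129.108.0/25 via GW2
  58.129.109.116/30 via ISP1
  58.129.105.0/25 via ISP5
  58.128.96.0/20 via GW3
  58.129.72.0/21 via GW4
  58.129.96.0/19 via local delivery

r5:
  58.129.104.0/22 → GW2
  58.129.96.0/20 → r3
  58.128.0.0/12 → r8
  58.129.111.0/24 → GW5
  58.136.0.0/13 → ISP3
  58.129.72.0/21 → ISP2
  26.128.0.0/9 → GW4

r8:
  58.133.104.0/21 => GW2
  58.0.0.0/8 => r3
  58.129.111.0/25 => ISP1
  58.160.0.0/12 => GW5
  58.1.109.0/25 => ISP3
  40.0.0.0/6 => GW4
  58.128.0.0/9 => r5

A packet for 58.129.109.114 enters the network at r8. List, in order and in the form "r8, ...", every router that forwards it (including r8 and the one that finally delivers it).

r8, r5, r3

At r8: longest match for 58.129.109.114 is 58.128.0.0/9 -> r5
At r5: longest match for 58.129.109.114 is 58.129.96.0/20 -> r3
At r3: longest match for 58.129.109.114 is 58.129.96.0/19 -> local delivery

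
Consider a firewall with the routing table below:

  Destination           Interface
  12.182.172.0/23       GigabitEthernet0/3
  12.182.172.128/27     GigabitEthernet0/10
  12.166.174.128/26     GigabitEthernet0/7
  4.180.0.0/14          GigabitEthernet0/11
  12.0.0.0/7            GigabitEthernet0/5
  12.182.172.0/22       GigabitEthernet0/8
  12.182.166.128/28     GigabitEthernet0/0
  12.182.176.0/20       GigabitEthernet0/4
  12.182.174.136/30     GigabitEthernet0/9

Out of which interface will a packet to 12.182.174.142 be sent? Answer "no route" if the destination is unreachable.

GigabitEthernet0/8

Routes whose prefix contains 12.182.174.142:
  12.0.0.0/7 (12.0.0.0 - 13.255.255.255) -> GigabitEthernet0/5
  12.182.172.0/22 (12.182.172.0 - 12.182.175.255) -> GigabitEthernet0/8
More-specific entries that do NOT match:
  12.182.174.136/30 (12.182.174.136 - 12.182.174.139) does not contain 12.182.174.142
  12.182.166.128/28 (12.182.166.128 - 12.182.166.143) does not contain 12.182.174.142
  12.182.172.128/27 (12.182.172.128 - 12.182.172.159) does not contain 12.182.174.142
  12.166.174.128/26 (12.166.174.128 - 12.166.174.191) does not contain 12.182.174.142
  12.182.172.0/23 (12.182.172.0 - 12.182.173.255) does not contain 12.182.174.142
Longest matching prefix is /22 -> interface GigabitEthernet0/8.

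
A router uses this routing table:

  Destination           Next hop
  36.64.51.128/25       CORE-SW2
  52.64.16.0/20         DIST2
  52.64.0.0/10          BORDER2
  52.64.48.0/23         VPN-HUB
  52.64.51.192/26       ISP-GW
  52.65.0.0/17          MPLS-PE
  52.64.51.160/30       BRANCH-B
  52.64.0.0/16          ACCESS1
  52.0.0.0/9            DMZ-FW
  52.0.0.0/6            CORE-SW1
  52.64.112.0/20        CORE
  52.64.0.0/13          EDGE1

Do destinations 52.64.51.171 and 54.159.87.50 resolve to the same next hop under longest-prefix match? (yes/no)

no

52.64.51.171: longest match 52.64.0.0/16 -> ACCESS1
54.159.87.50: longest match 52.0.0.0/6 -> CORE-SW1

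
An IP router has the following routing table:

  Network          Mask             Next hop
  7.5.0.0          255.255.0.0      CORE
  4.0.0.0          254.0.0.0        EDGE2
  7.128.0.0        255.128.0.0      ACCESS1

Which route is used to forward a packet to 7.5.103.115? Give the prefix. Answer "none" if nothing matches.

7.5.0.0/16

Entries matching 7.5.103.115:
  7.5.0.0/16 (7.5.0.0 - 7.5.255.255)
Most specific is 7.5.0.0/16.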